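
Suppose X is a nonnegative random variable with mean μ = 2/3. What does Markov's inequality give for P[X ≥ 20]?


μ = E[X] = 2/3, a = 20.
Markov: P[X ≥ 20] ≤ μ/a = (2/3)/20 = 1/30.
Numerically: ≈ 0.0333.
(Since a = 20 > μ = 0.6667, the bound 1/30 is < 1 and informative.)

P[X ≥ 20] ≤ 1/30 ≈ 0.0333.


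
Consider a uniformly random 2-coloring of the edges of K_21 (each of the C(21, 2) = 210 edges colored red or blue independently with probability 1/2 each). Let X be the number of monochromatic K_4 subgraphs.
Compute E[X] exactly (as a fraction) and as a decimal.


Let X = Σ_S X_S over the C(21, 4) = 5985 subsets S of size 4, where X_S = 1 if the K_4 on S is monochromatic.
For a fixed S, the K_4 on S has C(4, 2) = 6 edges. P[all 6 edges red] = (1/2)^6, and likewise for blue, so P[monochromatic] = 2·(1/2)^6 = 2^{1 − 6} = 1/32.
By linearity: E[X] = C(21, 4) · 2^{1 − 6} = 5985 · 1/32 = 5985/32.
Numerically: E[X] ≈ 187.0312.

E[X] = C(21,4)·2^(1−C(4,2)) = 5985/32 ≈ 187.0312.


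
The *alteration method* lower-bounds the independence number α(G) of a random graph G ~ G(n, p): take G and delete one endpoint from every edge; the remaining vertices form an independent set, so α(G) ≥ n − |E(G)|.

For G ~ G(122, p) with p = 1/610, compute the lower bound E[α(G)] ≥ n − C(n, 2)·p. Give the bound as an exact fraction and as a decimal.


E[|E(G)|] = C(122, 2)·p = 7381 · (1/610) = 121/10.
E[α(G)] ≥ n − E[|E(G)|] = 122 − 121/10 = 1099/10.
Numerically: ≈ 109.900000.
(This is only a lower bound; the true E[α(G)] may be larger.)

E[α(G)] ≥ 1099/10 ≈ 109.900000.


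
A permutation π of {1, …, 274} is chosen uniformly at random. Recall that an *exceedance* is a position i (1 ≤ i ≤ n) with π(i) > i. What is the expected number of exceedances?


Write X = Σ_{i=1}^{274} X_i, where X_i = 1_{π(i) > i}.
For each fixed i, π(i) is uniform over {1, …, 274} (marginal of a uniform permutation), so P[π(i) > i] = (n − i)/n. Summing: Σ_{i=1}^{274} (n − i)/n = (0 + 1 + … + 273)/274 = 274(274 − 1)/(2·274) = (274 − 1)/2.
Hence E[X] = Σ_{i=1}^{274} (274 − i)/274 = 273/2 ≈ 136.5000.

E[X] = 273/2 = 136.5000.


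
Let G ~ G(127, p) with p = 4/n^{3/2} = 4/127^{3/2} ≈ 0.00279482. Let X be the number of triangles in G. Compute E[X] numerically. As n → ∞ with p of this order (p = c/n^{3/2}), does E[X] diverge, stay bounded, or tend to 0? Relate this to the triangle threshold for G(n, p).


Number of potential triangles: C(127, 3) = 333375.
Each occurs with probability p³ ≈ (0.00279482)³ ≈ 2.18304772e-08.
By linearity: E[X] = C(127, 3)·p³ ≈ 333375 · 2.18304772e-08 ≈ 0.007278.
Since α = 3/2 > 1, p = c/n^{3/2} = o(1/n) is below the triangle threshold p ~ 1/n. Asymptotically E[X] ~ (c³/6)·n^{3(1−α)} = (4³/6)·n^{-1.5} → 0, so by Markov's inequality G has no triangles w.h.p.

E[X] ≈ 0.007278; in regime p = Θ(1/n^{3/2}) E[X] tends to 0 (below the triangle threshold p ~ 1/n).


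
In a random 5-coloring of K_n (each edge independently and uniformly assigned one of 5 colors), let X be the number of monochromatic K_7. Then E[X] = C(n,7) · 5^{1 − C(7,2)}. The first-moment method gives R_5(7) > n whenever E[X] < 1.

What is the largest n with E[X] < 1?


We need C(n, 7) · 5^{1 − 21} < 1, i.e. C(n, 7) < 5^{21 − 1} = 95367431640625.
Check values of n near the boundary:
  n = 332: C(332, 7) = 82772214646616; 82772214646616 < 95367431640625? YES
  n = 333: C(333, 7) = 84549532139028; 84549532139028 < 95367431640625? YES
  n = 334: C(334, 7) = 86359460961576; 86359460961576 < 95367431640625? YES
  n = 335: C(335, 7) = 88202498238195; 88202498238195 < 95367431640625? YES
  n = 336: C(336, 7) = 90079147136880; 90079147136880 < 95367431640625? YES
  n = 337: C(337, 7) = 91989916924632; 91989916924632 < 95367431640625? YES
  n = 338: C(338, 7) = 93935323022736; 93935323022736 < 95367431640625? YES
  n = 339: C(339, 7) = 95915887062372; 95915887062372 < 95367431640625? NO
The largest n with C(n, 7) < 95367431640625 is n = 338 (where E[X] = 93935323022736/95367431640625 ≈ 0.98498). Hence R_5(7) > 338, i.e. R_5(7) ≥ 339.

Largest n = 338; hence R_5(7) > 338.


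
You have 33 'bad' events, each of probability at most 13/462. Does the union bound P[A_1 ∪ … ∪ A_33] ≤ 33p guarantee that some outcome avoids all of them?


Union bound: P[∪_{i=1}^{33} A_i] ≤ Σ_i P[A_i] ≤ 33·p = 33·(13/462) = 13/14.
Numerically: 13/14 ≈ 0.9285714.
Is 13/14 < 1? YES.
Since P[∪ A_i] ≤ 13/14 < 1, the complement has P[∩ A_i^c] ≥ 1 − 13/14 = 1/14 > 0, so some outcome avoids every A_i.

33·p = 13/14 ≈ 0.9285714; existence CERTIFIED by the union bound.


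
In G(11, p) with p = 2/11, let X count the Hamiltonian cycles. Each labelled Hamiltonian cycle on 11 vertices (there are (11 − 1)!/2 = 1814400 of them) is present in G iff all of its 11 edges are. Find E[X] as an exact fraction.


K_11 has (11 − 1)!/2 = 1814400 labelled Hamiltonian cycles.
For each such Hamiltonian cycle H, let X_H = 1 if all 11 edges of H are present in G. Then P[X_H = 1] = p^{11} = (2/11)^{11} = 2048/285311670611.
Summing the indicators: E[X] = Σ_H E[X_H] = 1814400 · p^{11} = 1814400 · 2048/285311670611 = 3715891200/285311670611.
Numerically: E[X] ≈ 0.013024.

E[X] = 1814400 · (2/11)^{11} = 3715891200/285311670611 ≈ 0.013024.


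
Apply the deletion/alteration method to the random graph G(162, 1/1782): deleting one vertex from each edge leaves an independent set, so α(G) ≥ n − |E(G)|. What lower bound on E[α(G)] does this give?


E[|E(G)|] = C(162, 2)·p = 13041 · (1/1782) = 161/22.
E[α(G)] ≥ n − E[|E(G)|] = 162 − 161/22 = 3403/22.
Numerically: ≈ 154.68182.
(This is only a lower bound; the true E[α(G)] may be larger.)

E[α(G)] ≥ 3403/22 ≈ 154.68182.


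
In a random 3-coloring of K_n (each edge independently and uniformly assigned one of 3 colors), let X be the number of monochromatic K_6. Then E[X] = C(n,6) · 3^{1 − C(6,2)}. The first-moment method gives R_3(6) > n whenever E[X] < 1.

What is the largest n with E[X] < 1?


We need C(n, 6) · 3^{1 − 15} < 1, i.e. C(n, 6) < 3^{15 − 1} = 4782969.
Check values of n near the boundary:
  n = 38: C(38, 6) = 2760681; 2760681 < 4782969? YES
  n = 39: C(39, 6) = 3262623; 3262623 < 4782969? YES
  n = 40: C(40, 6) = 3838380; 3838380 < 4782969? YES
  n = 41: C(41, 6) = 4496388; 4496388 < 4782969? YES
  n = 42: C(42, 6) = 5245786; 5245786 < 4782969? NO
  n = 43: C(43, 6) = 6096454; 6096454 < 4782969? NO
  n = 44: C(44, 6) = 7059052; 7059052 < 4782969? NO
The largest n with C(n, 6) < 4782969 is n = 41 (where E[X] = 1498796/1594323 ≈ 0.9401). Hence R_3(6) > 41, i.e. R_3(6) ≥ 42.

Largest n = 41; hence R_3(6) > 41.


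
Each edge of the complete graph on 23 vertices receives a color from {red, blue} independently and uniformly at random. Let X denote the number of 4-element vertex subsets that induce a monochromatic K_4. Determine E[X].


Let X = Σ_S X_S over the C(23, 4) = 8855 subsets S of size 4, where X_S = 1 if the K_4 on S is monochromatic.
For a fixed S, the K_4 on S has C(4, 2) = 6 edges. P[all 6 edges red] = (1/2)^6, and likewise for blue, so P[monochromatic] = 2·(1/2)^6 = 2^{1 − 6} = 1/32.
By linearity: E[X] = C(23, 4) · 2^{1 − 6} = 8855 · 1/32 = 8855/32.
Numerically: E[X] ≈ 276.718750.

E[X] = C(23,4)·2^(1−C(4,2)) = 8855/32 ≈ 276.718750.


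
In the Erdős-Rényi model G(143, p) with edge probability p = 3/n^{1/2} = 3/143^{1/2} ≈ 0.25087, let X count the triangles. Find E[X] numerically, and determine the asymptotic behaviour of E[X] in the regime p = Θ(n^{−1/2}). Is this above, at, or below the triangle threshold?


Number of potential triangles: C(143, 3) = 477191.
Each occurs with probability p³ ≈ (0.25087)³ ≈ 1.5789185e-02.
By linearity: E[X] = C(143, 3)·p³ ≈ 477191 · 1.5789185e-02 ≈ 7534.45689.
Since α = 1/2 < 1, p = c/n^{1/2} ≫ 1/n is above the triangle threshold p ~ 1/n. Asymptotically E[X] ~ (c³/6)·n^{3(1−α)} = (3³/6)·n^{1.5} → ∞; triangles are abundant w.h.p.

E[X] ≈ 7534.45689; in regime p = Θ(1/n^{1/2}) E[X] diverges (above the triangle threshold p ~ 1/n).


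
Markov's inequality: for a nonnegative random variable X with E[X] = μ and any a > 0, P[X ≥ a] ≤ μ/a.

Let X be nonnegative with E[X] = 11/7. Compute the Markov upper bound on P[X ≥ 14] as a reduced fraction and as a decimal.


μ = E[X] = 11/7, a = 14.
Markov: P[X ≥ 14] ≤ μ/a = (11/7)/14 = 11/98.
Numerically: ≈ 0.112.
(Since a = 14 > μ = 1.571, the bound 11/98 is < 1 and informative.)

P[X ≥ 14] ≤ 11/98 ≈ 0.112.


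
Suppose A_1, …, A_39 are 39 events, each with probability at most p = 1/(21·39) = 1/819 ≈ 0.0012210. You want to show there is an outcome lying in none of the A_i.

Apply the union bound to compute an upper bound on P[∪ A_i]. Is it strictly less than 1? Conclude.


Union bound: P[∪_{i=1}^{39} A_i] ≤ Σ_i P[A_i] ≤ 39·p = 39·(1/819) = 1/21.
Numerically: 1/21 ≈ 0.0476190.
Is 1/21 < 1? YES.
Since P[∪ A_i] ≤ 1/21 < 1, the complement has P[∩ A_i^c] ≥ 1 − 1/21 = 20/21 > 0, so some outcome avoids every A_i.

39·p = 1/21 ≈ 0.0476190; existence CERTIFIED by the union bound.


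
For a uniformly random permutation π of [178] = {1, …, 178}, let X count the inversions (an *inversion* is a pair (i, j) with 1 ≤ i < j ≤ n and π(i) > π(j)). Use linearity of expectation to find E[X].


Write X = Σ X_I over the C(178, 2) = 15753 pairs i < j, with X_I the indicator of one inversion.
There are 15753 indicators.
For each fixed pair i < j, the values π(i) and π(j) are two distinct elements of {1, …, 178} in uniformly random order; by symmetry P[π(i) > π(j)] = 1/2.
By linearity: E[X] = 15753 · (1/2) = C(178, 2) · (1/2) = 15753/2 = 15753/2 ≈ 7876.500000.

E[X] = 15753/2 = 7876.500000.


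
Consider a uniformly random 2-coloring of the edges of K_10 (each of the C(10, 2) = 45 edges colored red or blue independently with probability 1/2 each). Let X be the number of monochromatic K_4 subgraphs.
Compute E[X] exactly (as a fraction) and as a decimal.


Let X = Σ_S X_S over the C(10, 4) = 210 subsets S of size 4, where X_S = 1 if the K_4 on S is monochromatic.
For a fixed S, the K_4 on S has C(4, 2) = 6 edges. P[all 6 edges red] = (1/2)^6, and likewise for blue, so P[monochromatic] = 2·(1/2)^6 = 2^{1 − 6} = 1/32.
Summing: E[X] = C(10, 4) · 2^{1 − 6} = 210 · 1/32 = 105/16.
Numerically: E[X] ≈ 6.5625.

E[X] = C(10,4)·2^(1−C(4,2)) = 105/16 ≈ 6.5625.


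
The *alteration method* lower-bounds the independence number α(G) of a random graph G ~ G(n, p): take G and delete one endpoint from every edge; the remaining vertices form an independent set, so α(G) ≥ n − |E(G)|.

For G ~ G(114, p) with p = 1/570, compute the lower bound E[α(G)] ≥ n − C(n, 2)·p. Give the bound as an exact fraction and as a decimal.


E[|E(G)|] = C(114, 2)·p = 6441 · (1/570) = 113/10.
E[α(G)] ≥ n − E[|E(G)|] = 114 − 113/10 = 1027/10.
Numerically: ≈ 102.70000.
(This is only a lower bound; the true E[α(G)] may be larger.)

E[α(G)] ≥ 1027/10 ≈ 102.70000.


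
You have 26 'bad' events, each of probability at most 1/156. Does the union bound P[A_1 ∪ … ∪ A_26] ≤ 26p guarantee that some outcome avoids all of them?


Union bound: P[∪_{i=1}^{26} A_i] ≤ Σ_i P[A_i] ≤ 26·p = 26·(1/156) = 1/6.
Numerically: 1/6 ≈ 0.1666667.
Is 1/6 < 1? YES.
Since P[∪ A_i] ≤ 1/6 < 1, the complement has P[∩ A_i^c] ≥ 1 − 1/6 = 5/6 > 0, so some outcome avoids every A_i.

26·p = 1/6 ≈ 0.1666667; existence CERTIFIED by the union bound.


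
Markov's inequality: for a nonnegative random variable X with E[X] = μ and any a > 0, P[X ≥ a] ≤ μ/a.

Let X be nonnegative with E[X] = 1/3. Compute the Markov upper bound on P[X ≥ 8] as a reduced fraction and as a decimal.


μ = E[X] = 1/3, a = 8.
Markov: P[X ≥ 8] ≤ μ/a = (1/3)/8 = 1/24.
Numerically: ≈ 0.042.
(Since a = 8 > μ = 0.333, the bound 1/24 is < 1 and informative.)

P[X ≥ 8] ≤ 1/24 ≈ 0.042.


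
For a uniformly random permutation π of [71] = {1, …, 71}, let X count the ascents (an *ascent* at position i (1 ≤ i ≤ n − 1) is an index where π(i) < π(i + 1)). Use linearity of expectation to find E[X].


Write X = Σ X_I over i = 1, …, 70, with X_I the indicator of one ascent.
There are 70 indicators.
For each fixed i, the pair (π(i), π(i+1)) is a uniformly random ordered pair of distinct values from {1, …, 71}; by symmetry P[π(i) < π(i+1)] = 1/2.
By linearity: E[X] = 70 · (1/2) = (71 − 1) · (1/2) = 35 ≈ 35.000000.

E[X] = 35 = 35.000000.


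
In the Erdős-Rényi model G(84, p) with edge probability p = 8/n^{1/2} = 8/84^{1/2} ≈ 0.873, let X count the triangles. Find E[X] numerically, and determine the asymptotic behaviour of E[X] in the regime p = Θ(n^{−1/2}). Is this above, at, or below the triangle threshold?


Number of potential triangles: C(84, 3) = 95284.
Each occurs with probability p³ ≈ (0.873)³ ≈ 6.65045e-01.
By linearity: E[X] = C(84, 3)·p³ ≈ 95284 · 6.65045e-01 ≈ 63368.148.
Since α = 1/2 < 1, p = c/n^{1/2} ≫ 1/n is above the triangle threshold p ~ 1/n. Asymptotically E[X] ~ (c³/6)·n^{3(1−α)} = (8³/6)·n^{1.5} → ∞; triangles are abundant w.h.p.

E[X] ≈ 63368.148; in regime p = Θ(1/n^{1/2}) E[X] diverges (above the triangle threshold p ~ 1/n).


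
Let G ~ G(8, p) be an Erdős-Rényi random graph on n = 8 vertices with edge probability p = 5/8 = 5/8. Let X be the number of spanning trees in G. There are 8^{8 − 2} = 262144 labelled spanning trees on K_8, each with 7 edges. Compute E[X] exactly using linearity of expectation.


K_8 has 8^{8 − 2} = 262144 labelled spanning trees.
For each such spanning tree H, let X_H = 1 if all 7 edges of H are present in G. Then P[X_H = 1] = p^{7} = (5/8)^{7} = 78125/2097152.
Summing the indicators: E[X] = Σ_H E[X_H] = 262144 · p^{7} = 262144 · 78125/2097152 = 78125/8.
Numerically: E[X] ≈ 9766.

E[X] = 262144 · (5/8)^{7} = 78125/8 ≈ 9766.


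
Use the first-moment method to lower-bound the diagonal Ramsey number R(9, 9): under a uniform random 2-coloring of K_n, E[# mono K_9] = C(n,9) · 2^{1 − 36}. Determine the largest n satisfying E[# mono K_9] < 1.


We need C(n, 9) · 2^{1 − 36} < 1, i.e. C(n, 9) < 2^{36 − 1} = 34359738368.
Check values of n near the boundary:
  n = 59: C(59, 9) = 12565671261; 12565671261 < 34359738368? YES
  n = 60: C(60, 9) = 14783142660; 14783142660 < 34359738368? YES
  n = 61: C(61, 9) = 17341763505; 17341763505 < 34359738368? YES
  n = 62: C(62, 9) = 20286591270; 20286591270 < 34359738368? YES
  n = 63: C(63, 9) = 23667689815; 23667689815 < 34359738368? YES
  n = 64: C(64, 9) = 27540584512; 27540584512 < 34359738368? YES
  n = 65: C(65, 9) = 31966749880; 31966749880 < 34359738368? YES
  n = 66: C(66, 9) = 37014131440; 37014131440 < 34359738368? NO
  n = 67: C(67, 9) = 42757703560; 42757703560 < 34359738368? NO
  n = 68: C(68, 9) = 49280065120; 49280065120 < 34359738368? NO
The largest n with C(n, 9) < 34359738368 is n = 65 (where E[X] = 3995843735/4294967296 ≈ 0.9304). Hence R(9, 9) > 65, i.e. R(9, 9) ≥ 66.

Largest n = 65; hence R(9, 9) > 65.


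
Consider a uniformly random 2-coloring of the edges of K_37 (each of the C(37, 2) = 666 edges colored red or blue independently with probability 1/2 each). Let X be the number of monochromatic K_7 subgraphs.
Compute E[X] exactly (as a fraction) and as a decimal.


Let X = Σ_S X_S over the C(37, 7) = 10295472 subsets S of size 7, where X_S = 1 if the K_7 on S is monochromatic.
For a fixed S, the K_7 on S has C(7, 2) = 21 edges. P[all 21 edges red] = (1/2)^21, and likewise for blue, so P[monochromatic] = 2·(1/2)^21 = 2^{1 − 21} = 1/1048576.
Summing: E[X] = C(37, 7) · 2^{1 − 21} = 10295472 · 1/1048576 = 643467/65536.
Numerically: E[X] ≈ 9.8185.

E[X] = C(37,7)·2^(1−C(7,2)) = 643467/65536 ≈ 9.8185.


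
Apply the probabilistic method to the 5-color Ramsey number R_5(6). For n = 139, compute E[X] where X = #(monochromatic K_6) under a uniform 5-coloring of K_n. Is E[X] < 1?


E[X] = C(139, 6) · 5^{1 − 15} = 8979650478 · 5^{−14} = 8979650478/6103515625.
As a reduced fraction: E[X] = 8979650478/6103515625 ≈ 1.47123.
Is E[X] < 1? NO.
Since E[X] ≥ 1, the first-moment bound is inconclusive at n = 139; it does NOT by itself certify R_5(6) > 139.

E[X] = 8979650478/6103515625 ≈ 1.47123; E[X] ≥ 1; first-moment method inconclusive here.


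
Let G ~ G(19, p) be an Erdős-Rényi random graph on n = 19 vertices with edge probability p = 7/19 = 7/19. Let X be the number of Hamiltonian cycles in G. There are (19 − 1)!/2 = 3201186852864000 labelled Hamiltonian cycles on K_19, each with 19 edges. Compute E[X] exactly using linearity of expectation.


K_19 has (19 − 1)!/2 = 3201186852864000 labelled Hamiltonian cycles.
For each such Hamiltonian cycle H, let X_H = 1 if all 19 edges of H are present in G. Then P[X_H = 1] = p^{19} = (7/19)^{19} = 11398895185373143/1978419655660313589123979.
Summing the indicators: E[X] = Σ_H E[X_H] = 3201186852864000 · p^{19} = 3201186852864000 · 11398895185373143/1978419655660313589123979 = 36489993404591253525678231552000/1978419655660313589123979.
Numerically: E[X] ≈ 1.84e+07.

E[X] = 3201186852864000 · (7/19)^{19} = 36489993404591253525678231552000/1978419655660313589123979 ≈ 1.84e+07.


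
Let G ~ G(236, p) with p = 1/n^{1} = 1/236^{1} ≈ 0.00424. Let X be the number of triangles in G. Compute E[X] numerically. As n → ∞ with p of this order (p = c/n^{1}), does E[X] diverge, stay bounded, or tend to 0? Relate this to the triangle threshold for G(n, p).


Number of potential triangles: C(236, 3) = 2162940.
Each occurs with probability p³ ≈ (0.00424)³ ≈ 7.60789e-08.
By linearity: E[X] = C(236, 3)·p³ ≈ 2162940 · 7.60789e-08 ≈ 0.165.
Here α = 1, so p = 1/n is exactly at the triangle threshold p ~ 1/n. Asymptotically E[X] → c³/6 = 1³/6 = 1/6 ≈ 0.167, a bounded constant. In this regime the triangle count is asymptotically Poisson(c³/6).

E[X] ≈ 0.165; in regime p = Θ(1/n^{1}) E[X] stays bounded (at the triangle threshold p ~ 1/n).


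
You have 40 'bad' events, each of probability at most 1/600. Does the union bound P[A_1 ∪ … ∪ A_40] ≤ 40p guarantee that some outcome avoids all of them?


Union bound: P[∪_{i=1}^{40} A_i] ≤ Σ_i P[A_i] ≤ 40·p = 40·(1/600) = 1/15.
Numerically: 1/15 ≈ 0.066667.
Is 1/15 < 1? YES.
Since P[∪ A_i] ≤ 1/15 < 1, the complement has P[∩ A_i^c] ≥ 1 − 1/15 = 14/15 > 0, so some outcome avoids every A_i.

40·p = 1/15 ≈ 0.066667; existence CERTIFIED by the union bound.


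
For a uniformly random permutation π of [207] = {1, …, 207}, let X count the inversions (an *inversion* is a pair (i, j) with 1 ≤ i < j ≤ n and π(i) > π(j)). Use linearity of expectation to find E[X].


Write X = Σ X_I over the C(207, 2) = 21321 pairs i < j, with X_I the indicator of one inversion.
There are 21321 indicators.
For each fixed pair i < j, the values π(i) and π(j) are two distinct elements of {1, …, 207} in uniformly random order; by symmetry P[π(i) > π(j)] = 1/2.
By linearity: E[X] = 21321 · (1/2) = C(207, 2) · (1/2) = 21321/2 = 21321/2 ≈ 10660.500000.

E[X] = 21321/2 = 10660.500000.


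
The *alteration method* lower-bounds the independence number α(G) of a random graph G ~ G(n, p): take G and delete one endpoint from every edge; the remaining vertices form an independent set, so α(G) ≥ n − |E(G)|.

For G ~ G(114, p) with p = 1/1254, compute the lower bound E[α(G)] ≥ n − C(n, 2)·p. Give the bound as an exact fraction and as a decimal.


E[|E(G)|] = C(114, 2)·p = 6441 · (1/1254) = 113/22.
E[α(G)] ≥ n − E[|E(G)|] = 114 − 113/22 = 2395/22.
Numerically: ≈ 108.864.
(This is only a lower bound; the true E[α(G)] may be larger.)

E[α(G)] ≥ 2395/22 ≈ 108.864.


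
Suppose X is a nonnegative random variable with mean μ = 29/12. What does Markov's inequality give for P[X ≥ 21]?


μ = E[X] = 29/12, a = 21.
Markov: P[X ≥ 21] ≤ μ/a = (29/12)/21 = 29/252.
Numerically: ≈ 0.11508.
(Since a = 21 > μ = 2.41667, the bound 29/252 is < 1 and informative.)

P[X ≥ 21] ≤ 29/252 ≈ 0.11508.


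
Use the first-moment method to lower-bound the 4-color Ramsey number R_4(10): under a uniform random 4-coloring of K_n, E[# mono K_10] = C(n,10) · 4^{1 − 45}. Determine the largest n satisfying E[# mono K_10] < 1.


We need C(n, 10) · 4^{1 − 45} < 1, i.e. C(n, 10) < 4^{45 − 1} = 309485009821345068724781056.
Check values of n near the boundary:
  n = 2020: C(2020, 10) = 304832018578739931133653656; 304832018578739931133653656 < 309485009821345068724781056? YES
  n = 2021: C(2021, 10) = 306347841644770462864800616; 306347841644770462864800616 < 309485009821345068724781056? YES
  n = 2022: C(2022, 10) = 307870445231474093395937796; 307870445231474093395937796 < 309485009821345068724781056? YES
  n = 2023: C(2023, 10) = 309399856285778485315440716; 309399856285778485315440716 < 309485009821345068724781056? YES
  n = 2024: C(2024, 10) = 310936101848269937576192656; 310936101848269937576192656 < 309485009821345068724781056? NO
  n = 2025: C(2025, 10) = 312479209053472269772600560; 312479209053472269772600560 < 309485009821345068724781056? NO
  n = 2026: C(2026, 10) = 314029205130126398094885285; 314029205130126398094885285 < 309485009821345068724781056? NO
The largest n with C(n, 10) < 309485009821345068724781056 is n = 2023 (where E[X] = 77349964071444621328860179/77371252455336267181195264 ≈ 0.99972). Hence R_4(10) > 2023, i.e. R_4(10) ≥ 2024.

Largest n = 2023; hence R_4(10) > 2023.


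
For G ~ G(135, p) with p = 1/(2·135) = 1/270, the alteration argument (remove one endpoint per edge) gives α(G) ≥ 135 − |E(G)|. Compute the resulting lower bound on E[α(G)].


E[|E(G)|] = C(135, 2)·p = 9045 · (1/270) = 67/2.
E[α(G)] ≥ n − E[|E(G)|] = 135 − 67/2 = 203/2.
Numerically: ≈ 101.5000.
(This is only a lower bound; the true E[α(G)] may be larger.)

E[α(G)] ≥ 203/2 ≈ 101.5000.


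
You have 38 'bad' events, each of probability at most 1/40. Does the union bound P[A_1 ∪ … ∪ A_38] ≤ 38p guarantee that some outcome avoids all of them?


Union bound: P[∪_{i=1}^{38} A_i] ≤ Σ_i P[A_i] ≤ 38·p = 38·(1/40) = 19/20.
Numerically: 19/20 ≈ 0.9500.
Is 19/20 < 1? YES.
Since P[∪ A_i] ≤ 19/20 < 1, the complement has P[∩ A_i^c] ≥ 1 − 19/20 = 1/20 > 0, so some outcome avoids every A_i.

38·p = 19/20 ≈ 0.9500; existence CERTIFIED by the union bound.


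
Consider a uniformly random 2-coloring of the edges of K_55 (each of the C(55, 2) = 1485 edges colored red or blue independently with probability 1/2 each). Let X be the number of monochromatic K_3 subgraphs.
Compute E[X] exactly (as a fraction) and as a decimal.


Let X = Σ_S X_S over the C(55, 3) = 26235 subsets S of size 3, where X_S = 1 if the K_3 on S is monochromatic.
For a fixed S, the K_3 on S has C(3, 2) = 3 edges. P[all 3 edges red] = (1/2)^3, and likewise for blue, so P[monochromatic] = 2·(1/2)^3 = 2^{1 − 3} = 1/4.
By linearity of expectation: E[X] = C(55, 3) · 2^{1 − 3} = 26235 · 1/4 = 26235/4.
Numerically: E[X] ≈ 6558.75000.

E[X] = C(55,3)·2^(1−C(3,2)) = 26235/4 ≈ 6558.75000.


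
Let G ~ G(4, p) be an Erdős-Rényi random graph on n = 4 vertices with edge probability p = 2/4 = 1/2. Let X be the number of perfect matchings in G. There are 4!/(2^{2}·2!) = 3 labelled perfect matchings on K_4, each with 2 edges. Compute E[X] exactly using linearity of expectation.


K_4 has 4!/(2^{2}·2!) = 3 labelled perfect matchings.
For each such perfect matching H, let X_H = 1 if all 2 edges of H are present in G. Then P[X_H = 1] = p^{2} = (1/2)^{2} = 1/4.
Summing the indicators: E[X] = Σ_H E[X_H] = 3 · p^{2} = 3 · 1/4 = 3/4.
Numerically: E[X] ≈ 0.75.

E[X] = 3 · (1/2)^{2} = 3/4 ≈ 0.75.


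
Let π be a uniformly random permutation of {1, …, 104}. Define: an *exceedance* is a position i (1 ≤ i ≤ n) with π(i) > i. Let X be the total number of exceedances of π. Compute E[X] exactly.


Write X = Σ_{i=1}^{104} X_i, where X_i = 1_{π(i) > i}.
For each fixed i, π(i) is uniform over {1, …, 104} (marginal of a uniform permutation), so P[π(i) > i] = (n − i)/n. Summing: Σ_{i=1}^{104} (n − i)/n = (0 + 1 + … + 103)/104 = 104(104 − 1)/(2·104) = (104 − 1)/2.
Hence E[X] = Σ_{i=1}^{104} (104 − i)/104 = 103/2 ≈ 51.5000.

E[X] = 103/2 = 51.5000.


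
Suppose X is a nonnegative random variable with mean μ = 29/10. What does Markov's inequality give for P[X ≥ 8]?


μ = E[X] = 29/10, a = 8.
Markov: P[X ≥ 8] ≤ μ/a = (29/10)/8 = 29/80.
Numerically: ≈ 0.362500.
(Since a = 8 > μ = 2.900000, the bound 29/80 is < 1 and informative.)

P[X ≥ 8] ≤ 29/80 ≈ 0.362500.


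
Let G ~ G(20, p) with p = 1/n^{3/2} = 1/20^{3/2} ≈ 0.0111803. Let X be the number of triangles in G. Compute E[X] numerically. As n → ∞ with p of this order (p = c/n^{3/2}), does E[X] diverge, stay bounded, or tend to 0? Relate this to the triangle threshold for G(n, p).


Number of potential triangles: C(20, 3) = 1140.
Each occurs with probability p³ ≈ (0.0111803)³ ≈ 1.39754249e-06.
By linearity: E[X] = C(20, 3)·p³ ≈ 1140 · 1.39754249e-06 ≈ 0.001593.
Since α = 3/2 > 1, p = c/n^{3/2} = o(1/n) is below the triangle threshold p ~ 1/n. Asymptotically E[X] ~ (c³/6)·n^{3(1−α)} = (1³/6)·n^{-1.5} → 0, so by Markov's inequality G has no triangles w.h.p.

E[X] ≈ 0.001593; in regime p = Θ(1/n^{3/2}) E[X] tends to 0 (below the triangle threshold p ~ 1/n).


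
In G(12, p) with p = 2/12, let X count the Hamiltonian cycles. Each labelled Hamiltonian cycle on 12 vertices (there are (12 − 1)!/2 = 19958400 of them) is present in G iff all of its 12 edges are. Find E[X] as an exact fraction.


K_12 has (12 − 1)!/2 = 19958400 labelled Hamiltonian cycles.
For each such Hamiltonian cycle H, let X_H = 1 if all 12 edges of H are present in G. Then P[X_H = 1] = p^{12} = (1/6)^{12} = 1/2176782336.
By linearity of expectation: E[X] = Σ_H E[X_H] = 19958400 · p^{12} = 19958400 · 1/2176782336 = 1925/209952.
Numerically: E[X] ≈ 0.00916876.

E[X] = 19958400 · (1/6)^{12} = 1925/209952 ≈ 0.00916876.


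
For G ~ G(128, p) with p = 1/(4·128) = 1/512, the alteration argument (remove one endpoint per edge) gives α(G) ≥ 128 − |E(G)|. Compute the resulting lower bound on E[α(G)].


E[|E(G)|] = C(128, 2)·p = 8128 · (1/512) = 127/8.
E[α(G)] ≥ n − E[|E(G)|] = 128 − 127/8 = 897/8.
Numerically: ≈ 112.125000.
(This is only a lower bound; the true E[α(G)] may be larger.)

E[α(G)] ≥ 897/8 ≈ 112.125000.


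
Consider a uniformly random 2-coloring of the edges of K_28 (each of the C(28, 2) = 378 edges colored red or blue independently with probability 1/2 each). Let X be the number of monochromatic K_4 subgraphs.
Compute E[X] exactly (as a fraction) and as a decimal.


Let X = Σ_S X_S over the C(28, 4) = 20475 subsets S of size 4, where X_S = 1 if the K_4 on S is monochromatic.
For a fixed S, the K_4 on S has C(4, 2) = 6 edges. P[all 6 edges red] = (1/2)^6, and likewise for blue, so P[monochromatic] = 2·(1/2)^6 = 2^{1 − 6} = 1/32.
By linearity: E[X] = C(28, 4) · 2^{1 − 6} = 20475 · 1/32 = 20475/32.
Numerically: E[X] ≈ 639.843750.

E[X] = C(28,4)·2^(1−C(4,2)) = 20475/32 ≈ 639.843750.


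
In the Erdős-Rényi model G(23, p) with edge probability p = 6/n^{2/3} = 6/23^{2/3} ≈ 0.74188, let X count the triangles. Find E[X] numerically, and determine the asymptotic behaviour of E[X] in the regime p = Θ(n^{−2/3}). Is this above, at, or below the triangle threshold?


Number of potential triangles: C(23, 3) = 1771.
Each occurs with probability p³ ≈ (0.74188)³ ≈ 4.0831758e-01.
By linearity: E[X] = C(23, 3)·p³ ≈ 1771 · 4.0831758e-01 ≈ 723.13043.
Since α = 2/3 < 1, p = c/n^{2/3} ≫ 1/n is above the triangle threshold p ~ 1/n. Asymptotically E[X] ~ (c³/6)·n^{3(1−α)} = (6³/6)·n^{1} → ∞; triangles are abundant w.h.p.

E[X] ≈ 723.13043; in regime p = Θ(1/n^{2/3}) E[X] diverges (above the triangle threshold p ~ 1/n).


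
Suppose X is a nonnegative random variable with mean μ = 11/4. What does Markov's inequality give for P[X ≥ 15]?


μ = E[X] = 11/4, a = 15.
Markov: P[X ≥ 15] ≤ μ/a = (11/4)/15 = 11/60.
Numerically: ≈ 0.183333.
(Since a = 15 > μ = 2.750000, the bound 11/60 is < 1 and informative.)

P[X ≥ 15] ≤ 11/60 ≈ 0.183333.


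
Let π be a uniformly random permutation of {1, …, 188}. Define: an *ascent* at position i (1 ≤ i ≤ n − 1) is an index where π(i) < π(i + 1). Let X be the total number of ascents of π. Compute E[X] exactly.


Write X = Σ X_I over i = 1, …, 187, with X_I the indicator of one ascent.
There are 187 indicators.
For each fixed i, the pair (π(i), π(i+1)) is a uniformly random ordered pair of distinct values from {1, …, 188}; by symmetry P[π(i) < π(i+1)] = 1/2.
By linearity: E[X] = 187 · (1/2) = (188 − 1) · (1/2) = 187/2 ≈ 93.50000.

E[X] = 187/2 = 93.50000.


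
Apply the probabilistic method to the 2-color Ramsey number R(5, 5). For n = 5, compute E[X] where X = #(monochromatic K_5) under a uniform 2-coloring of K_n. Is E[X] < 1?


E[X] = C(5, 5) · 2^{1 − 10} = 1 · 2^{−9} = 1/512.
As a reduced fraction: E[X] = 1/512 ≈ 0.00195.
Is E[X] < 1? YES.
Since E[X] < 1, there exists a 2-coloring of K_{5} with no monochromatic K_5; hence R(5, 5) > 5.

E[X] = 1/512 ≈ 0.00195; E[X] < 1, so R(5, 5) > 5.


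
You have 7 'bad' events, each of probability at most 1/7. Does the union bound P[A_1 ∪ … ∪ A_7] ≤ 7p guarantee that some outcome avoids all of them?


Union bound: P[∪_{i=1}^{7} A_i] ≤ Σ_i P[A_i] ≤ 7·p = 7·(1/7) = 1.
Numerically: 1 ≈ 1.00000.
Is 1 < 1? NO.
Since the bound 1 is ≥ 1, the union bound is uninformative here; it does NOT by itself certify existence.

7·p = 1 ≈ 1.00000; existence NOT certified by the union bound.


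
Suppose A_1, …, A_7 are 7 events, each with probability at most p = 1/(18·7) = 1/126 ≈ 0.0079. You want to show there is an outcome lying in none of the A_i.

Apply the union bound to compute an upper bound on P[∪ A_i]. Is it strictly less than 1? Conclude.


Union bound: P[∪_{i=1}^{7} A_i] ≤ Σ_i P[A_i] ≤ 7·p = 7·(1/126) = 1/18.
Numerically: 1/18 ≈ 0.0556.
Is 1/18 < 1? YES.
Since P[∪ A_i] ≤ 1/18 < 1, the complement has P[∩ A_i^c] ≥ 1 − 1/18 = 17/18 > 0, so some outcome avoids every A_i.

7·p = 1/18 ≈ 0.0556; existence CERTIFIED by the union bound.


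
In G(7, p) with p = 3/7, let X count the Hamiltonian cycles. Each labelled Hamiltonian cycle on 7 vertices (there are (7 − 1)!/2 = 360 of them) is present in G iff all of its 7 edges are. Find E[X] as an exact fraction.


K_7 has (7 − 1)!/2 = 360 labelled Hamiltonian cycles.
For each such Hamiltonian cycle H, let X_H = 1 if all 7 edges of H are present in G. Then P[X_H = 1] = p^{7} = (3/7)^{7} = 2187/823543.
By linearity: E[X] = Σ_H E[X_H] = 360 · p^{7} = 360 · 2187/823543 = 787320/823543.
Numerically: E[X] ≈ 0.95602.

E[X] = 360 · (3/7)^{7} = 787320/823543 ≈ 0.95602.


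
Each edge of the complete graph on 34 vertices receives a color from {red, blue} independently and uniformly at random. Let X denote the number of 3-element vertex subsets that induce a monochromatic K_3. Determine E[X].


Let X = Σ_S X_S over the C(34, 3) = 5984 subsets S of size 3, where X_S = 1 if the K_3 on S is monochromatic.
For a fixed S, the K_3 on S has C(3, 2) = 3 edges. P[all 3 edges red] = (1/2)^3, and likewise for blue, so P[monochromatic] = 2·(1/2)^3 = 2^{1 − 3} = 1/4.
Summing: E[X] = C(34, 3) · 2^{1 − 3} = 5984 · 1/4 = 1496.
Numerically: E[X] ≈ 1496.000000.

E[X] = C(34,3)·2^(1−C(3,2)) = 1496 ≈ 1496.000000.


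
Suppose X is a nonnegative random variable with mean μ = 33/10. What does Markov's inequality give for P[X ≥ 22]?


μ = E[X] = 33/10, a = 22.
Markov: P[X ≥ 22] ≤ μ/a = (33/10)/22 = 3/20.
Numerically: ≈ 0.1500.
(Since a = 22 > μ = 3.3000, the bound 3/20 is < 1 and informative.)

P[X ≥ 22] ≤ 3/20 ≈ 0.1500.


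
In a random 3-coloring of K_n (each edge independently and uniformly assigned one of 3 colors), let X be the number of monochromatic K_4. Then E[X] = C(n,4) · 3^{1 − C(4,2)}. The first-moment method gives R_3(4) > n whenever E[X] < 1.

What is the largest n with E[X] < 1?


We need C(n, 4) · 3^{1 − 6} < 1, i.e. C(n, 4) < 3^{6 − 1} = 243.
Check values of n near the boundary:
  n = 5: C(5, 4) = 5; 5 < 243? YES
  n = 6: C(6, 4) = 15; 15 < 243? YES
  n = 7: C(7, 4) = 35; 35 < 243? YES
  n = 8: C(8, 4) = 70; 70 < 243? YES
  n = 9: C(9, 4) = 126; 126 < 243? YES
  n = 10: C(10, 4) = 210; 210 < 243? YES
  n = 11: C(11, 4) = 330; 330 < 243? NO
  n = 12: C(12, 4) = 495; 495 < 243? NO
  n = 13: C(13, 4) = 715; 715 < 243? NO
The largest n with C(n, 4) < 243 is n = 10 (where E[X] = 70/81 ≈ 0.8642). Hence R_3(4) > 10, i.e. R_3(4) ≥ 11.

Largest n = 10; hence R_3(4) > 10.


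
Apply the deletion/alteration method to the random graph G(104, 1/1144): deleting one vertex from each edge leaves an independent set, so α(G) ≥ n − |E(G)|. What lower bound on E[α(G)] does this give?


E[|E(G)|] = C(104, 2)·p = 5356 · (1/1144) = 103/22.
E[α(G)] ≥ n − E[|E(G)|] = 104 − 103/22 = 2185/22.
Numerically: ≈ 99.3182.
(This is only a lower bound; the true E[α(G)] may be larger.)

E[α(G)] ≥ 2185/22 ≈ 99.3182.


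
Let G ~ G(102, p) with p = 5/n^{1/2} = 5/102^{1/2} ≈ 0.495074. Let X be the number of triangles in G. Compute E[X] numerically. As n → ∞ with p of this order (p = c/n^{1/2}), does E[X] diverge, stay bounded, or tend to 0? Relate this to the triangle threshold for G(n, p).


Number of potential triangles: C(102, 3) = 171700.
Each occurs with probability p³ ≈ (0.495074)³ ≈ 1.21341611e-01.
By linearity: E[X] = C(102, 3)·p³ ≈ 171700 · 1.21341611e-01 ≈ 20834.354550.
Since α = 1/2 < 1, p = c/n^{1/2} ≫ 1/n is above the triangle threshold p ~ 1/n. Asymptotically E[X] ~ (c³/6)·n^{3(1−α)} = (5³/6)·n^{1.5} → ∞; triangles are abundant w.h.p.

E[X] ≈ 20834.354550; in regime p = Θ(1/n^{1/2}) E[X] diverges (above the triangle threshold p ~ 1/n).


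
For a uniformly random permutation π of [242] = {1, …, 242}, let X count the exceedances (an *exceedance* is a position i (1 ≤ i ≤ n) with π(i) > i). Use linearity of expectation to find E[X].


Write X = Σ_{i=1}^{242} X_i, where X_i = 1_{π(i) > i}.
For each fixed i, π(i) is uniform over {1, …, 242} (marginal of a uniform permutation), so P[π(i) > i] = (n − i)/n. Summing: Σ_{i=1}^{242} (n − i)/n = (0 + 1 + … + 241)/242 = 242(242 − 1)/(2·242) = (242 − 1)/2.
Hence E[X] = Σ_{i=1}^{242} (242 − i)/242 = 241/2 ≈ 120.500.

E[X] = 241/2 = 120.500.


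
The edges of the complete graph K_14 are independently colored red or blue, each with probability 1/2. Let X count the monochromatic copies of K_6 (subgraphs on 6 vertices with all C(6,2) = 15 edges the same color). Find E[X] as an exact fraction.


Let X = Σ_S X_S over the C(14, 6) = 3003 subsets S of size 6, where X_S = 1 if the K_6 on S is monochromatic.
For a fixed S, the K_6 on S has C(6, 2) = 15 edges. P[all 15 edges red] = (1/2)^15, and likewise for blue, so P[monochromatic] = 2·(1/2)^15 = 2^{1 − 15} = 1/16384.
Summing: E[X] = C(14, 6) · 2^{1 − 15} = 3003 · 1/16384 = 3003/16384.
Numerically: E[X] ≈ 0.18329.

E[X] = C(14,6)·2^(1−C(6,2)) = 3003/16384 ≈ 0.18329.


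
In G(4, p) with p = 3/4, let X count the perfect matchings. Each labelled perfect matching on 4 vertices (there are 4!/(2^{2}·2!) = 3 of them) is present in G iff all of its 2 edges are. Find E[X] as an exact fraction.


K_4 has 4!/(2^{2}·2!) = 3 labelled perfect matchings.
For each such perfect matching H, let X_H = 1 if all 2 edges of H are present in G. Then P[X_H = 1] = p^{2} = (3/4)^{2} = 9/16.
By linearity of expectation: E[X] = Σ_H E[X_H] = 3 · p^{2} = 3 · 9/16 = 27/16.
Numerically: E[X] ≈ 1.69.

E[X] = 3 · (3/4)^{2} = 27/16 ≈ 1.69.


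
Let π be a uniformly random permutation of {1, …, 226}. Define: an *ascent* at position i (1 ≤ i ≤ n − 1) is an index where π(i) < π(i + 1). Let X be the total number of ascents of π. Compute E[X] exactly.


Write X = Σ X_I over i = 1, …, 225, with X_I the indicator of one ascent.
There are 225 indicators.
For each fixed i, the pair (π(i), π(i+1)) is a uniformly random ordered pair of distinct values from {1, …, 226}; by symmetry P[π(i) < π(i+1)] = 1/2.
By linearity: E[X] = 225 · (1/2) = (226 − 1) · (1/2) = 225/2 ≈ 112.500000.

E[X] = 225/2 = 112.500000.


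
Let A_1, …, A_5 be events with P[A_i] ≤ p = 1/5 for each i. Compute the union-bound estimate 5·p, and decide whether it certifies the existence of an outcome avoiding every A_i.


Union bound: P[∪_{i=1}^{5} A_i] ≤ Σ_i P[A_i] ≤ 5·p = 5·(1/5) = 1.
Numerically: 1 ≈ 1.0000.
Is 1 < 1? NO.
Since the bound 1 is ≥ 1, the union bound is uninformative here; it does NOT by itself certify existence.

5·p = 1 ≈ 1.0000; existence NOT certified by the union bound.


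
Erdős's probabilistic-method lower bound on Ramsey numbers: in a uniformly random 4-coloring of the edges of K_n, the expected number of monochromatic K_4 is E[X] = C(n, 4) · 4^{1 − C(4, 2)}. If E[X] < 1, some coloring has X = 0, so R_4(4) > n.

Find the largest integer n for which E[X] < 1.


We need C(n, 4) · 4^{1 − 6} < 1, i.e. C(n, 4) < 4^{6 − 1} = 1024.
Check values of n near the boundary:
  n = 9: C(9, 4) = 126; 126 < 1024? YES
  n = 10: C(10, 4) = 210; 210 < 1024? YES
  n = 11: C(11, 4) = 330; 330 < 1024? YES
  n = 12: C(12, 4) = 495; 495 < 1024? YES
  n = 13: C(13, 4) = 715; 715 < 1024? YES
  n = 14: C(14, 4) = 1001; 1001 < 1024? YES
  n = 15: C(15, 4) = 1365; 1365 < 1024? NO
The largest n with C(n, 4) < 1024 is n = 14 (where E[X] = 1001/1024 ≈ 0.97754). Hence R_4(4) > 14, i.e. R_4(4) ≥ 15.

Largest n = 14; hence R_4(4) > 14.


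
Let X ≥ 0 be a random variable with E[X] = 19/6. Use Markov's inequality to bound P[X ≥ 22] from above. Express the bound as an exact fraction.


μ = E[X] = 19/6, a = 22.
Markov: P[X ≥ 22] ≤ μ/a = (19/6)/22 = 19/132.
Numerically: ≈ 0.1439.
(Since a = 22 > μ = 3.1667, the bound 19/132 is < 1 and informative.)

P[X ≥ 22] ≤ 19/132 ≈ 0.1439.


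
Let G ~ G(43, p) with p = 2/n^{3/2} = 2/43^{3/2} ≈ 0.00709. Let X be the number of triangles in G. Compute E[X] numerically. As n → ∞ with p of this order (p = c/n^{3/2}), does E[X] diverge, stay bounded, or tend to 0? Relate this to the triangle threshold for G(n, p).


Number of potential triangles: C(43, 3) = 12341.
Each occurs with probability p³ ≈ (0.00709)³ ≈ 3.56847e-07.
By linearity: E[X] = C(43, 3)·p³ ≈ 12341 · 3.56847e-07 ≈ 0.004.
Since α = 3/2 > 1, p = c/n^{3/2} = o(1/n) is below the triangle threshold p ~ 1/n. Asymptotically E[X] ~ (c³/6)·n^{3(1−α)} = (2³/6)·n^{-1.5} → 0, so by Markov's inequality G has no triangles w.h.p.

E[X] ≈ 0.004; in regime p = Θ(1/n^{3/2}) E[X] tends to 0 (below the triangle threshold p ~ 1/n).


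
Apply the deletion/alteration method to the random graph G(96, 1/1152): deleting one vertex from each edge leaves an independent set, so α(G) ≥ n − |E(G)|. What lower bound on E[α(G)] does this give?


E[|E(G)|] = C(96, 2)·p = 4560 · (1/1152) = 95/24.
E[α(G)] ≥ n − E[|E(G)|] = 96 − 95/24 = 2209/24.
Numerically: ≈ 92.0417.
(This is only a lower bound; the true E[α(G)] may be larger.)

E[α(G)] ≥ 2209/24 ≈ 92.0417.


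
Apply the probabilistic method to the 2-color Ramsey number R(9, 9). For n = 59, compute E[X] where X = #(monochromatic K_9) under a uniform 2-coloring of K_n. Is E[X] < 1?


E[X] = C(59, 9) · 2^{1 − 36} = 12565671261 · 2^{−35} = 12565671261/34359738368.
As a reduced fraction: E[X] = 12565671261/34359738368 ≈ 0.365709.
Is E[X] < 1? YES.
Since E[X] < 1, there exists a 2-coloring of K_{59} with no monochromatic K_9; hence R(9, 9) > 59.

E[X] = 12565671261/34359738368 ≈ 0.365709; E[X] < 1, so R(9, 9) > 59.
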